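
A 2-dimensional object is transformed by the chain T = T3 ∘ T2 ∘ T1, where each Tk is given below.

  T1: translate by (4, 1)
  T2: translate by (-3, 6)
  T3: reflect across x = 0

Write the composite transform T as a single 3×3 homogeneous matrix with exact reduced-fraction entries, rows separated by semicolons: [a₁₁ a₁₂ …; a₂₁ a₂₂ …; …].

T1 = [1 0 4; 0 1 1; 0 0 1]
T2·T1 = [1 0 1; 0 1 7; 0 0 1]
T3·…·T1 = [-1 0 -1; 0 1 7; 0 0 1]

T = [-1 0 -1; 0 1 7; 0 0 1]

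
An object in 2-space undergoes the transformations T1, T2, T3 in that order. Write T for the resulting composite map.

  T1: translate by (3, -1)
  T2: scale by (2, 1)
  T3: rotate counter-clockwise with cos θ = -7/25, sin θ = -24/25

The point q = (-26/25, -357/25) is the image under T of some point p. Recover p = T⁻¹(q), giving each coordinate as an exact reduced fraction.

T1 = [1 0 3; 0 1 -1; 0 0 1]
T2·T1 = [2 0 6; 0 1 -1; 0 0 1]
T3·…·T1 = [-14/25 24/25 -66/25; -48/25 -7/25 -137/25; 0 0 1]
det M = 2; M⁻¹ = [-7/50 -12/25 -3; 24/25 -7/25 1; 0 0 1]
M⁻¹ · (-26/25, -357/25)ᵀ = (4, 4)ᵀ

p = (4, 4)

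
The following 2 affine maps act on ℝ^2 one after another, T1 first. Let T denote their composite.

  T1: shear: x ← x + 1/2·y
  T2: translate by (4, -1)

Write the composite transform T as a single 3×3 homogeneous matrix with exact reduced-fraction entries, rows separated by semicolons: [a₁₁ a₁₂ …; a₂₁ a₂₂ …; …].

T = [1 1/2 4; 0 1 -1; 0 0 1]

T1 = [1 1/2 0; 0 1 0; 0 0 1]
T2·T1 = [1 1/2 4; 0 1 -1; 0 0 1]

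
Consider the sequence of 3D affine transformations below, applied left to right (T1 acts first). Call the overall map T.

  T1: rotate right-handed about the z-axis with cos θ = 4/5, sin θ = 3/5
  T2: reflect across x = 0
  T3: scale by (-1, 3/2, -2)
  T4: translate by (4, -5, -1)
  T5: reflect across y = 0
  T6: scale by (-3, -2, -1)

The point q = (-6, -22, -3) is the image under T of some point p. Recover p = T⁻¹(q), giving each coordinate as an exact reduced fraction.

p = (-4, -2, -2)

T1 = [4/5 -3/5 0 0; 3/5 4/5 0 0; 0 0 1 0; 0 0 0 1]
T2·T1 = [-4/5 3/5 0 0; 3/5 4/5 0 0; 0 0 1 0; 0 0 0 1]
T3·…·T1 = [4/5 -3/5 0 0; 9/10 6/5 0 0; 0 0 -2 0; 0 0 0 1]
T4·…·T1 = [4/5 -3/5 0 4; 9/10 6/5 0 -5; 0 0 -2 -1; 0 0 0 1]
T5·…·T1 = [4/5 -3/5 0 4; -9/10 -6/5 0 5; 0 0 -2 -1; 0 0 0 1]
T6·…·T1 = [-12/5 9/5 0 -12; 9/5 12/5 0 -10; 0 0 2 1; 0 0 0 1]
det M = -18; M⁻¹ = [-4/15 1/5 0 -6/5; 1/5 4/15 0 76/15; 0 0 1/2 -1/2; 0 0 0 1]
M⁻¹ · (-6, -22, -3)ᵀ = (-4, -2, -2)ᵀ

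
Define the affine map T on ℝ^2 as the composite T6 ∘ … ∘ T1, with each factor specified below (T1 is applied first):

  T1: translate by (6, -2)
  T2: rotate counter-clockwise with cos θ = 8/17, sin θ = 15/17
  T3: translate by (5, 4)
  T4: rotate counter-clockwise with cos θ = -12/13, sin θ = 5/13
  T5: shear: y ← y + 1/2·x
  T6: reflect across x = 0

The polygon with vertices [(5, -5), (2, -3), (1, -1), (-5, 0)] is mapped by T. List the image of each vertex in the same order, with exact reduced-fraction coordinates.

T1 translate by (6, -2): (5, -5) → (11, -7); (2, -3) → (8, -5); (1, -1) → (7, -3); (-5, 0) → (1, -2)
T2 rotate counter-clockwise with cos θ = 8/17, sin θ = 15/17: (11, -7) → (193/17, 109/17); (8, -5) → (139/17, 80/17); (7, -3) → (101/17, 81/17); (1, -2) → (38/17, -1/17)
T3 translate by (5, 4): (193/17, 109/17) → (278/17, 177/17); (139/17, 80/17) → (224/17, 148/17); (101/17, 81/17) → (186/17, 149/17); (38/17, -1/17) → (123/17, 67/17)
T4 rotate counter-clockwise with cos θ = -12/13, sin θ = 5/13: (278/17, 177/17) → (-4221/221, -734/221); (224/17, 148/17) → (-3428/221, -656/221); (186/17, 149/17) → (-229/17, -66/17); (123/17, 67/17) → (-1811/221, -189/221)
T5 shear: y ← y + 1/2·x: (-4221/221, -734/221) → (-4221/221, -5689/442); (-3428/221, -656/221) → (-3428/221, -2370/221); (-229/17, -66/17) → (-229/17, -361/34); (-1811/221, -189/221) → (-1811/221, -2189/442)
T6 reflect across x = 0: (-4221/221, -5689/442) → (4221/221, -5689/442); (-3428/221, -2370/221) → (3428/221, -2370/221); (-229/17, -361/34) → (229/17, -361/34); (-1811/221, -2189/442) → (1811/221, -2189/442)

image vertices: (4221/221, -5689/442), (3428/221, -2370/221), (229/17, -361/34), (1811/221, -2189/442)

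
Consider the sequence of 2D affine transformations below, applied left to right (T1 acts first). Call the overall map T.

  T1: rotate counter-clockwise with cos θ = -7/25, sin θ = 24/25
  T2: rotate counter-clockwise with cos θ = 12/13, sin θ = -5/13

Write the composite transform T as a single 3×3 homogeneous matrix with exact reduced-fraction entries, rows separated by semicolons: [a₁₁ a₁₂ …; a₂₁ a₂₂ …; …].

T1 = [-7/25 -24/25 0; 24/25 -7/25 0; 0 0 1]
T2·T1 = [36/325 -323/325 0; 323/325 36/325 0; 0 0 1]

T = [36/325 -323/325 0; 323/325 36/325 0; 0 0 1]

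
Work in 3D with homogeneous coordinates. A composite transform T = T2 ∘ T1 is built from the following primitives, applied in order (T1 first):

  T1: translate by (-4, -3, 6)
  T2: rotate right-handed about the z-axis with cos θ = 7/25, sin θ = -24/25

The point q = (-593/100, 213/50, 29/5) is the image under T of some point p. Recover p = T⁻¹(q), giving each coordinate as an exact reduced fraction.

T1 = [1 0 0 -4; 0 1 0 -3; 0 0 1 6; 0 0 0 1]
T2·T1 = [7/25 24/25 0 -4; -24/25 7/25 0 3; 0 0 1 6; 0 0 0 1]
det M = 1; M⁻¹ = [7/25 -24/25 0 4; 24/25 7/25 0 3; 0 0 1 -6; 0 0 0 1]
M⁻¹ · (-593/100, 213/50, 29/5)ᵀ = (-7/4, -3/2, -1/5)ᵀ

p = (-7/4, -3/2, -1/5)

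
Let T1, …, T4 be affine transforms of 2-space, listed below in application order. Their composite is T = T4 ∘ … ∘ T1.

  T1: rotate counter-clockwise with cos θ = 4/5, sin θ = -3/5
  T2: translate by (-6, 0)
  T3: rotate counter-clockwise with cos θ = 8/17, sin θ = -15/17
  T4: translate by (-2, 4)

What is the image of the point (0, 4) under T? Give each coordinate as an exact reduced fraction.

T1 rotate counter-clockwise with cos θ = 4/5, sin θ = -3/5: (0, 4) → (12/5, 16/5)
T2 translate by (-6, 0): (12/5, 16/5) → (-18/5, 16/5)
T3 rotate counter-clockwise with cos θ = 8/17, sin θ = -15/17: (-18/5, 16/5) → (96/85, 398/85)
T4 translate by (-2, 4): (96/85, 398/85) → (-74/85, 738/85)

T(p) = (-74/85, 738/85)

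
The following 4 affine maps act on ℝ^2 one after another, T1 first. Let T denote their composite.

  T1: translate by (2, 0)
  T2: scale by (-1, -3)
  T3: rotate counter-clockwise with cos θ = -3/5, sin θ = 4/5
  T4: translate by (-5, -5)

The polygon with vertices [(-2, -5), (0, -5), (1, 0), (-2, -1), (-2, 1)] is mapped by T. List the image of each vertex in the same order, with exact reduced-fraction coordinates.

image vertices: (-17, -14), (-79/5, -78/5), (-16/5, -37/5), (-37/5, -34/5), (-13/5, -16/5)

T1 translate by (2, 0): (-2, -5) → (0, -5); (0, -5) → (2, -5); (1, 0) → (3, 0); (-2, -1) → (0, -1); (-2, 1) → (0, 1)
T2 scale by (-1, -3): (0, -5) → (0, 15); (2, -5) → (-2, 15); (3, 0) → (-3, 0); (0, -1) → (0, 3); (0, 1) → (0, -3)
T3 rotate counter-clockwise with cos θ = -3/5, sin θ = 4/5: (0, 15) → (-12, -9); (-2, 15) → (-54/5, -53/5); (-3, 0) → (9/5, -12/5); (0, 3) → (-12/5, -9/5); (0, -3) → (12/5, 9/5)
T4 translate by (-5, -5): (-12, -9) → (-17, -14); (-54/5, -53/5) → (-79/5, -78/5); (9/5, -12/5) → (-16/5, -37/5); (-12/5, -9/5) → (-37/5, -34/5); (12/5, 9/5) → (-13/5, -16/5)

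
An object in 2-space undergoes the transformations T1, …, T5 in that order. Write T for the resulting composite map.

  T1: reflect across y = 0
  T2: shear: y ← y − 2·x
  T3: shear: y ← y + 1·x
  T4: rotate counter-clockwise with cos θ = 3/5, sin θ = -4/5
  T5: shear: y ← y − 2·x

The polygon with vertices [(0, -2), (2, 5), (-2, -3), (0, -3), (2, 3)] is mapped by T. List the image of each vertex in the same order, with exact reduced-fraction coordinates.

T1 reflect across y = 0: (0, -2) → (0, 2); (2, 5) → (2, -5); (-2, -3) → (-2, 3); (0, -3) → (0, 3); (2, 3) → (2, -3)
T2 shear: y ← y − 2·x: (0, 2) → (0, 2); (2, -5) → (2, -9); (-2, 3) → (-2, 7); (0, 3) → (0, 3); (2, -3) → (2, -7)
T3 shear: y ← y + 1·x: (0, 2) → (0, 2); (2, -9) → (2, -7); (-2, 7) → (-2, 5); (0, 3) → (0, 3); (2, -7) → (2, -5)
T4 rotate counter-clockwise with cos θ = 3/5, sin θ = -4/5: (0, 2) → (8/5, 6/5); (2, -7) → (-22/5, -29/5); (-2, 5) → (14/5, 23/5); (0, 3) → (12/5, 9/5); (2, -5) → (-14/5, -23/5)
T5 shear: y ← y − 2·x: (8/5, 6/5) → (8/5, -2); (-22/5, -29/5) → (-22/5, 3); (14/5, 23/5) → (14/5, -1); (12/5, 9/5) → (12/5, -3); (-14/5, -23/5) → (-14/5, 1)

image vertices: (8/5, -2), (-22/5, 3), (14/5, -1), (12/5, -3), (-14/5, 1)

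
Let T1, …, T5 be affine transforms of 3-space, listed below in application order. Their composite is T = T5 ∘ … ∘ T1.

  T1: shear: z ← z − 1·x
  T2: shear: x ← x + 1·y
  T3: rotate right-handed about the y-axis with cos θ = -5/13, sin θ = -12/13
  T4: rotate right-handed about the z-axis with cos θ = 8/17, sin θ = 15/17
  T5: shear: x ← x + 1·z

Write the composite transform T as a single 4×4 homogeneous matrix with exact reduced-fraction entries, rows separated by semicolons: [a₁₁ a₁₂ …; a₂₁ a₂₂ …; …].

T1 = [1 0 0 0; 0 1 0 0; -1 0 1 0; 0 0 0 1]
T2·T1 = [1 1 0 0; 0 1 0 0; -1 0 1 0; 0 0 0 1]
T3·…·T1 = [7/13 -5/13 -12/13 0; 0 1 0 0; 17/13 12/13 -5/13 0; 0 0 0 1]
T4·…·T1 = [56/221 -235/221 -96/221 0; 105/221 29/221 -180/221 0; 17/13 12/13 -5/13 0; 0 0 0 1]
T5·…·T1 = [345/221 -31/221 -181/221 0; 105/221 29/221 -180/221 0; 17/13 12/13 -5/13 0; 0 0 0 1]

T = [345/221 -31/221 -181/221 0; 105/221 29/221 -180/221 0; 17/13 12/13 -5/13 0; 0 0 0 1]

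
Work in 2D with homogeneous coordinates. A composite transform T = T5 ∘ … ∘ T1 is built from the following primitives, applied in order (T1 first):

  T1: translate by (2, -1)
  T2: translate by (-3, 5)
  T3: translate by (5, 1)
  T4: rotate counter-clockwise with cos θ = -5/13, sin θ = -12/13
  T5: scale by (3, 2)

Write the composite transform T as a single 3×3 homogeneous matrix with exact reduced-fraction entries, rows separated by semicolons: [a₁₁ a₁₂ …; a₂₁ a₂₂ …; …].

T = [-15/13 36/13 120/13; -24/13 -10/13 -146/13; 0 0 1]

T1 = [1 0 2; 0 1 -1; 0 0 1]
T2·T1 = [1 0 -1; 0 1 4; 0 0 1]
T3·…·T1 = [1 0 4; 0 1 5; 0 0 1]
T4·…·T1 = [-5/13 12/13 40/13; -12/13 -5/13 -73/13; 0 0 1]
T5·…·T1 = [-15/13 36/13 120/13; -24/13 -10/13 -146/13; 0 0 1]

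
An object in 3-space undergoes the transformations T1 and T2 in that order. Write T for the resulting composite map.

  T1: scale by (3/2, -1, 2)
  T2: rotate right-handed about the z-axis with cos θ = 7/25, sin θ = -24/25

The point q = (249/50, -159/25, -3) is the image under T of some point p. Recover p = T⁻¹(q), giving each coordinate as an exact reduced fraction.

T1 = [3/2 0 0 0; 0 -1 0 0; 0 0 2 0; 0 0 0 1]
T2·T1 = [21/50 -24/25 0 0; -36/25 -7/25 0 0; 0 0 2 0; 0 0 0 1]
det M = -3; M⁻¹ = [14/75 -16/25 0 0; -24/25 -7/25 0 0; 0 0 1/2 0; 0 0 0 1]
M⁻¹ · (249/50, -159/25, -3)ᵀ = (5, -3, -3/2)ᵀ

p = (5, -3, -3/2)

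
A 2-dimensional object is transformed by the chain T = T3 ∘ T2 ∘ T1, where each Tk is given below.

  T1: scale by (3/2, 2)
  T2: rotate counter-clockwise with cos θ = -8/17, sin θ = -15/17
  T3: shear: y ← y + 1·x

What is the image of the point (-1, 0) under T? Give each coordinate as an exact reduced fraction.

T(p) = (12/17, 69/34)

T1 scale by (3/2, 2): (-1, 0) → (-3/2, 0)
T2 rotate counter-clockwise with cos θ = -8/17, sin θ = -15/17: (-3/2, 0) → (12/17, 45/34)
T3 shear: y ← y + 1·x: (12/17, 45/34) → (12/17, 69/34)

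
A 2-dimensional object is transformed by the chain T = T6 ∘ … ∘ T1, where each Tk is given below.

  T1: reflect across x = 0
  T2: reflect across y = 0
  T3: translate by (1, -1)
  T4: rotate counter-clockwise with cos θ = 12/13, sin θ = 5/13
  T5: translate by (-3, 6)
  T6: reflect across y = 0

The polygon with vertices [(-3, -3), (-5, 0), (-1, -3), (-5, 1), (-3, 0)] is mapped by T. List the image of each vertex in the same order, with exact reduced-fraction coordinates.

image vertices: (-1/13, -122/13), (38/13, -96/13), (-25/13, -112/13), (43/13, -84/13), (14/13, -86/13)

T1 reflect across x = 0: (-3, -3) → (3, -3); (-5, 0) → (5, 0); (-1, -3) → (1, -3); (-5, 1) → (5, 1); (-3, 0) → (3, 0)
T2 reflect across y = 0: (3, -3) → (3, 3); (5, 0) → (5, 0); (1, -3) → (1, 3); (5, 1) → (5, -1); (3, 0) → (3, 0)
T3 translate by (1, -1): (3, 3) → (4, 2); (5, 0) → (6, -1); (1, 3) → (2, 2); (5, -1) → (6, -2); (3, 0) → (4, -1)
T4 rotate counter-clockwise with cos θ = 12/13, sin θ = 5/13: (4, 2) → (38/13, 44/13); (6, -1) → (77/13, 18/13); (2, 2) → (14/13, 34/13); (6, -2) → (82/13, 6/13); (4, -1) → (53/13, 8/13)
T5 translate by (-3, 6): (38/13, 44/13) → (-1/13, 122/13); (77/13, 18/13) → (38/13, 96/13); (14/13, 34/13) → (-25/13, 112/13); (82/13, 6/13) → (43/13, 84/13); (53/13, 8/13) → (14/13, 86/13)
T6 reflect across y = 0: (-1/13, 122/13) → (-1/13, -122/13); (38/13, 96/13) → (38/13, -96/13); (-25/13, 112/13) → (-25/13, -112/13); (43/13, 84/13) → (43/13, -84/13); (14/13, 86/13) → (14/13, -86/13)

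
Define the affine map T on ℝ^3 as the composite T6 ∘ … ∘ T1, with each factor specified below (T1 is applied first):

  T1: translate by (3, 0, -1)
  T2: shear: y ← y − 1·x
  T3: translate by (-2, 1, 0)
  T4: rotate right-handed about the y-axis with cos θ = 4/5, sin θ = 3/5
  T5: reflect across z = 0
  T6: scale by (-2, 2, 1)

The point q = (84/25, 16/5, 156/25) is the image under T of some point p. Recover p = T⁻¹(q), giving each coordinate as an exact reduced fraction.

T1 = [1 0 0 3; 0 1 0 0; 0 0 1 -1; 0 0 0 1]
T2·T1 = [1 0 0 3; -1 1 0 -3; 0 0 1 -1; 0 0 0 1]
T3·…·T1 = [1 0 0 1; -1 1 0 -2; 0 0 1 -1; 0 0 0 1]
T4·…·T1 = [4/5 0 3/5 1/5; -1 1 0 -2; -3/5 0 4/5 -7/5; 0 0 0 1]
T5·…·T1 = [4/5 0 3/5 1/5; -1 1 0 -2; 3/5 0 -4/5 7/5; 0 0 0 1]
T6·…·T1 = [-8/5 0 -6/5 -2/5; -2 2 0 -4; 3/5 0 -4/5 7/5; 0 0 0 1]
det M = 4; M⁻¹ = [-2/5 0 3/5 -1; -2/5 1/2 3/5 1; -3/10 0 -4/5 1; 0 0 0 1]
M⁻¹ · (84/25, 16/5, 156/25)ᵀ = (7/5, 5, -5)ᵀ

p = (7/5, 5, -5)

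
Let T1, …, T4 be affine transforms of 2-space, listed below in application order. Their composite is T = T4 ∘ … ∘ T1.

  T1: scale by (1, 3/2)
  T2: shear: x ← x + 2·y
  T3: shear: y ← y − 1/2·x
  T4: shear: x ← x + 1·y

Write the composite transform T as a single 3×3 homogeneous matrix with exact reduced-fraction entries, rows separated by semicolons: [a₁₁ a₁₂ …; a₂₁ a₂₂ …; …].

T = [1/2 3 0; -1/2 0 0; 0 0 1]

T1 = [1 0 0; 0 3/2 0; 0 0 1]
T2·T1 = [1 3 0; 0 3/2 0; 0 0 1]
T3·…·T1 = [1 3 0; -1/2 0 0; 0 0 1]
T4·…·T1 = [1/2 3 0; -1/2 0 0; 0 0 1]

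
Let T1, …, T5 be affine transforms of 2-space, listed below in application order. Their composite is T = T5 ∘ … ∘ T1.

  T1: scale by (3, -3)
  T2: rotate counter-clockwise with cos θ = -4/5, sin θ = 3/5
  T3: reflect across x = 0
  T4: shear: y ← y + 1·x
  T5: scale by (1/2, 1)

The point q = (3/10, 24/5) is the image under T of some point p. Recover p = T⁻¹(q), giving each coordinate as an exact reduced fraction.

T1 = [3 0 0; 0 -3 0; 0 0 1]
T2·T1 = [-12/5 9/5 0; 9/5 12/5 0; 0 0 1]
T3·…·T1 = [12/5 -9/5 0; 9/5 12/5 0; 0 0 1]
T4·…·T1 = [12/5 -9/5 0; 21/5 3/5 0; 0 0 1]
T5·…·T1 = [6/5 -9/10 0; 21/5 3/5 0; 0 0 1]
det M = 9/2; M⁻¹ = [2/15 1/5 0; -14/15 4/15 0; 0 0 1]
M⁻¹ · (3/10, 24/5)ᵀ = (1, 1)ᵀ

p = (1, 1)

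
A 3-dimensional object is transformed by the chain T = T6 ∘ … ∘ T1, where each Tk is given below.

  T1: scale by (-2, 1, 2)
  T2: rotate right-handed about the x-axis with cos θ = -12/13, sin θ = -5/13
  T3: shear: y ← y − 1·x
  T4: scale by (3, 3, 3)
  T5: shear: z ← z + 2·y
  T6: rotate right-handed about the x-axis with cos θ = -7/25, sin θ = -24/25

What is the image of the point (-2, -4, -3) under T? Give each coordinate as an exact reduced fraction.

T1 scale by (-2, 1, 2): (-2, -4, -3) → (4, -4, -6)
T2 rotate right-handed about the x-axis with cos θ = -12/13, sin θ = -5/13: (4, -4, -6) → (4, 18/13, 92/13)
T3 shear: y ← y − 1·x: (4, 18/13, 92/13) → (4, -34/13, 92/13)
T4 scale by (3, 3, 3): (4, -34/13, 92/13) → (12, -102/13, 276/13)
T5 shear: z ← z + 2·y: (12, -102/13, 276/13) → (12, -102/13, 72/13)
T6 rotate right-handed about the x-axis with cos θ = -7/25, sin θ = -24/25: (12, -102/13, 72/13) → (12, 2442/325, 1944/325)

T(p) = (12, 2442/325, 1944/325)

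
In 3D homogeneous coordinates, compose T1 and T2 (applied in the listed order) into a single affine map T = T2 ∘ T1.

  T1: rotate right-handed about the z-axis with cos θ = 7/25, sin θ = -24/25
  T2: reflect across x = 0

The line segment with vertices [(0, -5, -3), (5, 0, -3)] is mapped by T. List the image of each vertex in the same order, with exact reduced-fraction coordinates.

image vertices: (24/5, -7/5, -3), (-7/5, -24/5, -3)

T1 rotate right-handed about the z-axis with cos θ = 7/25, sin θ = -24/25: (0, -5, -3) → (-24/5, -7/5, -3); (5, 0, -3) → (7/5, -24/5, -3)
T2 reflect across x = 0: (-24/5, -7/5, -3) → (24/5, -7/5, -3); (7/5, -24/5, -3) → (-7/5, -24/5, -3)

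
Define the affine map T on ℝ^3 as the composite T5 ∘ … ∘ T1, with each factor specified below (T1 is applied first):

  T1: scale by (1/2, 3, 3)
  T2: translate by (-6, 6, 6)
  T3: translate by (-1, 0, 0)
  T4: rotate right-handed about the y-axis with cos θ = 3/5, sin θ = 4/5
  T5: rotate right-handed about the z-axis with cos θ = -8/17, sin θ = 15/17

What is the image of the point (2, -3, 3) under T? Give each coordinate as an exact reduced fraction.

T1 scale by (1/2, 3, 3): (2, -3, 3) → (1, -9, 9)
T2 translate by (-6, 6, 6): (1, -9, 9) → (-5, -3, 15)
T3 translate by (-1, 0, 0): (-5, -3, 15) → (-6, -3, 15)
T4 rotate right-handed about the y-axis with cos θ = 3/5, sin θ = 4/5: (-6, -3, 15) → (42/5, -3, 69/5)
T5 rotate right-handed about the z-axis with cos θ = -8/17, sin θ = 15/17: (42/5, -3, 69/5) → (-111/85, 150/17, 69/5)

T(p) = (-111/85, 150/17, 69/5)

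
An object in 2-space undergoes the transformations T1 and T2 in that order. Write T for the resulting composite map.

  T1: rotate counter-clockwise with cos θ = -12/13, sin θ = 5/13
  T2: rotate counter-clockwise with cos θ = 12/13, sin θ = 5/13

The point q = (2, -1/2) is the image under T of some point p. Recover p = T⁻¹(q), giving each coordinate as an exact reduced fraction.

p = (-2, 1/2)

T1 = [-12/13 -5/13 0; 5/13 -12/13 0; 0 0 1]
T2·T1 = [-1 0 0; 0 -1 0; 0 0 1]
det M = 1; M⁻¹ = [-1 0 0; 0 -1 0; 0 0 1]
M⁻¹ · (2, -1/2)ᵀ = (-2, 1/2)ᵀ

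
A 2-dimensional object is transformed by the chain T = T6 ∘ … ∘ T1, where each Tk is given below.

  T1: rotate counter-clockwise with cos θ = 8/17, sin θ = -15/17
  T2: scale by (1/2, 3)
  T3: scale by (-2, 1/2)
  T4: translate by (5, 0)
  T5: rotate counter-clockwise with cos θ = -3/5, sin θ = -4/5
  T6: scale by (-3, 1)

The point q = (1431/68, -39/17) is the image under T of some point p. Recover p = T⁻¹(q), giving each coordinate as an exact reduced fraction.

p = (2, -9/4)

T1 = [8/17 15/17 0; -15/17 8/17 0; 0 0 1]
T2·T1 = [4/17 15/34 0; -45/17 24/17 0; 0 0 1]
T3·…·T1 = [-8/17 -15/17 0; -45/34 12/17 0; 0 0 1]
T4·…·T1 = [-8/17 -15/17 5; -45/34 12/17 0; 0 0 1]
T5·…·T1 = [-66/85 93/85 -3; 199/170 24/85 -4; 0 0 1]
T6·…·T1 = [198/85 -279/85 9; 199/170 24/85 -4; 0 0 1]
det M = 9/2; M⁻¹ = [16/255 62/85 40/17; -199/765 44/85 75/17; 0 0 1]
M⁻¹ · (1431/68, -39/17)ᵀ = (2, -9/4)ᵀ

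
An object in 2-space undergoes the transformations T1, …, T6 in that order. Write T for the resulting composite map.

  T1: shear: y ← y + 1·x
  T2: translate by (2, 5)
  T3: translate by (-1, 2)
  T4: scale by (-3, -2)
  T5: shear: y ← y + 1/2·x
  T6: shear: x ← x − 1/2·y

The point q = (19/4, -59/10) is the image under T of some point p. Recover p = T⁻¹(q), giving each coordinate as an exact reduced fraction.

p = (-8/5, -2)

T1 = [1 0 0; 1 1 0; 0 0 1]
T2·T1 = [1 0 2; 1 1 5; 0 0 1]
T3·…·T1 = [1 0 1; 1 1 7; 0 0 1]
T4·…·T1 = [-3 0 -3; -2 -2 -14; 0 0 1]
T5·…·T1 = [-3 0 -3; -7/2 -2 -31/2; 0 0 1]
T6·…·T1 = [-5/4 1 19/4; -7/2 -2 -31/2; 0 0 1]
det M = 6; M⁻¹ = [-1/3 -1/6 -1; 7/12 -5/24 -6; 0 0 1]
M⁻¹ · (19/4, -59/10)ᵀ = (-8/5, -2)ᵀ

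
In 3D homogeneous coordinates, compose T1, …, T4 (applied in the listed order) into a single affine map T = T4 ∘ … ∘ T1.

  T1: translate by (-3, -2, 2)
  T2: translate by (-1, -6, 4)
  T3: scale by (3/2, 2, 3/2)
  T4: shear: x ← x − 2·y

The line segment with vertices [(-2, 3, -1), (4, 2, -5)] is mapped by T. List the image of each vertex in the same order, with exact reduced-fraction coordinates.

image vertices: (11, -10, 15/2), (24, -12, 3/2)

T1 translate by (-3, -2, 2): (-2, 3, -1) → (-5, 1, 1); (4, 2, -5) → (1, 0, -3)
T2 translate by (-1, -6, 4): (-5, 1, 1) → (-6, -5, 5); (1, 0, -3) → (0, -6, 1)
T3 scale by (3/2, 2, 3/2): (-6, -5, 5) → (-9, -10, 15/2); (0, -6, 1) → (0, -12, 3/2)
T4 shear: x ← x − 2·y: (-9, -10, 15/2) → (11, -10, 15/2); (0, -12, 3/2) → (24, -12, 3/2)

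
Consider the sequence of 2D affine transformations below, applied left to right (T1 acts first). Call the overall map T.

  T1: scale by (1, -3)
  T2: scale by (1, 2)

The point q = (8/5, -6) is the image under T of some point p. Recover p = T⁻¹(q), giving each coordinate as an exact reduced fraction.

p = (8/5, 1)

T1 = [1 0 0; 0 -3 0; 0 0 1]
T2·T1 = [1 0 0; 0 -6 0; 0 0 1]
det M = -6; M⁻¹ = [1 0 0; 0 -1/6 0; 0 0 1]
M⁻¹ · (8/5, -6)ᵀ = (8/5, 1)ᵀ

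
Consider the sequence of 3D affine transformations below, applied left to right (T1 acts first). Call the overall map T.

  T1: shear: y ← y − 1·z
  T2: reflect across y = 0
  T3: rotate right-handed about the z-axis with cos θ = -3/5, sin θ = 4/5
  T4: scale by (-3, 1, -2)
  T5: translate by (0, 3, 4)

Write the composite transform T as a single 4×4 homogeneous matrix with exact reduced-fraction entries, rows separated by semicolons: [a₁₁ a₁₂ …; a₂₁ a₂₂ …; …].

T1 = [1 0 0 0; 0 1 -1 0; 0 0 1 0; 0 0 0 1]
T2·T1 = [1 0 0 0; 0 -1 1 0; 0 0 1 0; 0 0 0 1]
T3·…·T1 = [-3/5 4/5 -4/5 0; 4/5 3/5 -3/5 0; 0 0 1 0; 0 0 0 1]
T4·…·T1 = [9/5 -12/5 12/5 0; 4/5 3/5 -3/5 0; 0 0 -2 0; 0 0 0 1]
T5·…·T1 = [9/5 -12/5 12/5 0; 4/5 3/5 -3/5 3; 0 0 -2 4; 0 0 0 1]

T = [9/5 -12/5 12/5 0; 4/5 3/5 -3/5 3; 0 0 -2 4; 0 0 0 1]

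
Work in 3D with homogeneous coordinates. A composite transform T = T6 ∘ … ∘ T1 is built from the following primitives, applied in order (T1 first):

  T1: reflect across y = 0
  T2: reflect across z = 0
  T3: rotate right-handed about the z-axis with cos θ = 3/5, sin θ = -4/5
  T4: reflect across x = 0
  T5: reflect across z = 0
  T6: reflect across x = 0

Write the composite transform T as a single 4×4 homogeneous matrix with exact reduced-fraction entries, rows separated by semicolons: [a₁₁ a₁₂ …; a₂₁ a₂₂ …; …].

T = [3/5 -4/5 0 0; -4/5 -3/5 0 0; 0 0 1 0; 0 0 0 1]

T1 = [1 0 0 0; 0 -1 0 0; 0 0 1 0; 0 0 0 1]
T2·T1 = [1 0 0 0; 0 -1 0 0; 0 0 -1 0; 0 0 0 1]
T3·…·T1 = [3/5 -4/5 0 0; -4/5 -3/5 0 0; 0 0 -1 0; 0 0 0 1]
T4·…·T1 = [-3/5 4/5 0 0; -4/5 -3/5 0 0; 0 0 -1 0; 0 0 0 1]
T5·…·T1 = [-3/5 4/5 0 0; -4/5 -3/5 0 0; 0 0 1 0; 0 0 0 1]
T6·…·T1 = [3/5 -4/5 0 0; -4/5 -3/5 0 0; 0 0 1 0; 0 0 0 1]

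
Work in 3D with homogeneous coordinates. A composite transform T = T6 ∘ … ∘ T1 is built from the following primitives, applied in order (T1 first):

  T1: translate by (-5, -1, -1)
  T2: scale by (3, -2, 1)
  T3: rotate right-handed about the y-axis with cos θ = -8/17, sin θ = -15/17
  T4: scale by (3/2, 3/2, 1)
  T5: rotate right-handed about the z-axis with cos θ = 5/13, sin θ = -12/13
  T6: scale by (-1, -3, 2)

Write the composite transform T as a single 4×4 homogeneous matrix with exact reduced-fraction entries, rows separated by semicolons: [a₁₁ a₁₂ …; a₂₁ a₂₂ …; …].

T1 = [1 0 0 -5; 0 1 0 -1; 0 0 1 -1; 0 0 0 1]
T2·T1 = [3 0 0 -15; 0 -2 0 2; 0 0 1 -1; 0 0 0 1]
T3·…·T1 = [-24/17 0 -15/17 135/17; 0 -2 0 2; 45/17 0 -8/17 -217/17; 0 0 0 1]
T4·…·T1 = [-36/17 0 -45/34 405/34; 0 -3 0 3; 45/17 0 -8/17 -217/17; 0 0 0 1]
T5·…·T1 = [-180/221 -36/13 -225/442 3249/442; 432/221 -15/13 270/221 -2175/221; 45/17 0 -8/17 -217/17; 0 0 0 1]
T6·…·T1 = [180/221 36/13 225/442 -3249/442; -1296/221 45/13 -810/221 6525/221; 90/17 0 -16/17 -434/17; 0 0 0 1]

T = [180/221 36/13 225/442 -3249/442; -1296/221 45/13 -810/221 6525/221; 90/17 0 -16/17 -434/17; 0 0 0 1]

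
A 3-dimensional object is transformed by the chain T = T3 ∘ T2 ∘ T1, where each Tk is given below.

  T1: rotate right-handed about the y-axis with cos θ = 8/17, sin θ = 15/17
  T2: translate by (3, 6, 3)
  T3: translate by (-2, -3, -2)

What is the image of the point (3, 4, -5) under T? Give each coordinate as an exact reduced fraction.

T1 rotate right-handed about the y-axis with cos θ = 8/17, sin θ = 15/17: (3, 4, -5) → (-3, 4, -5)
T2 translate by (3, 6, 3): (-3, 4, -5) → (0, 10, -2)
T3 translate by (-2, -3, -2): (0, 10, -2) → (-2, 7, -4)

T(p) = (-2, 7, -4)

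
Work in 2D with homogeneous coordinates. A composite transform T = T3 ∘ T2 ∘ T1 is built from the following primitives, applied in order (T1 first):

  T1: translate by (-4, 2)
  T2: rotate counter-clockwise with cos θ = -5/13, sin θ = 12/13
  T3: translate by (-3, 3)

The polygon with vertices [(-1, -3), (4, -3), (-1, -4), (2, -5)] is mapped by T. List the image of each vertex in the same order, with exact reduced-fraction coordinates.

T1 translate by (-4, 2): (-1, -3) → (-5, -1); (4, -3) → (0, -1); (-1, -4) → (-5, -2); (2, -5) → (-2, -3)
T2 rotate counter-clockwise with cos θ = -5/13, sin θ = 12/13: (-5, -1) → (37/13, -55/13); (0, -1) → (12/13, 5/13); (-5, -2) → (49/13, -50/13); (-2, -3) → (46/13, -9/13)
T3 translate by (-3, 3): (37/13, -55/13) → (-2/13, -16/13); (12/13, 5/13) → (-27/13, 44/13); (49/13, -50/13) → (10/13, -11/13); (46/13, -9/13) → (7/13, 30/13)

image vertices: (-2/13, -16/13), (-27/13, 44/13), (10/13, -11/13), (7/13, 30/13)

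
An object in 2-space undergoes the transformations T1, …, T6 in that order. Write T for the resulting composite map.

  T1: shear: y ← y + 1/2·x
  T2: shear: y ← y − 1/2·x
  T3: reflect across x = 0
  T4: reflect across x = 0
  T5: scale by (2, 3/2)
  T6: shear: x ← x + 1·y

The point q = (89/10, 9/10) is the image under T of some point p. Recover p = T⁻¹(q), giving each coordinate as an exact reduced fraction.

T1 = [1 0 0; 1/2 1 0; 0 0 1]
T2·T1 = [1 0 0; 0 1 0; 0 0 1]
T3·…·T1 = [-1 0 0; 0 1 0; 0 0 1]
T4·…·T1 = [1 0 0; 0 1 0; 0 0 1]
T5·…·T1 = [2 0 0; 0 3/2 0; 0 0 1]
T6·…·T1 = [2 3/2 0; 0 3/2 0; 0 0 1]
det M = 3; M⁻¹ = [1/2 -1/2 0; 0 2/3 0; 0 0 1]
M⁻¹ · (89/10, 9/10)ᵀ = (4, 3/5)ᵀ

p = (4, 3/5)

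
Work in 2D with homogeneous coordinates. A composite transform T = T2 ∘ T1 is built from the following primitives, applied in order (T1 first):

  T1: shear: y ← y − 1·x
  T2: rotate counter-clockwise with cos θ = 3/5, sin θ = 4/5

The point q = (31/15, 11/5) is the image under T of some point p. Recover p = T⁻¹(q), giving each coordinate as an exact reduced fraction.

T1 = [1 0 0; -1 1 0; 0 0 1]
T2·T1 = [7/5 -4/5 0; 1/5 3/5 0; 0 0 1]
det M = 1; M⁻¹ = [3/5 4/5 0; -1/5 7/5 0; 0 0 1]
M⁻¹ · (31/15, 11/5)ᵀ = (3, 8/3)ᵀ

p = (3, 8/3)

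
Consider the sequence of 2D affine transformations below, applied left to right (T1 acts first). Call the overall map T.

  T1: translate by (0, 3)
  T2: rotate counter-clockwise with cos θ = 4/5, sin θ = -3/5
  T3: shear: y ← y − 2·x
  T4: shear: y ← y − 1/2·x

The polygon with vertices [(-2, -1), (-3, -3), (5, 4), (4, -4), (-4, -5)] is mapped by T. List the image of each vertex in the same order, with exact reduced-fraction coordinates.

T1 translate by (0, 3): (-2, -1) → (-2, 2); (-3, -3) → (-3, 0); (5, 4) → (5, 7); (4, -4) → (4, -1); (-4, -5) → (-4, -2)
T2 rotate counter-clockwise with cos θ = 4/5, sin θ = -3/5: (-2, 2) → (-2/5, 14/5); (-3, 0) → (-12/5, 9/5); (5, 7) → (41/5, 13/5); (4, -1) → (13/5, -16/5); (-4, -2) → (-22/5, 4/5)
T3 shear: y ← y − 2·x: (-2/5, 14/5) → (-2/5, 18/5); (-12/5, 9/5) → (-12/5, 33/5); (41/5, 13/5) → (41/5, -69/5); (13/5, -16/5) → (13/5, -42/5); (-22/5, 4/5) → (-22/5, 48/5)
T4 shear: y ← y − 1/2·x: (-2/5, 18/5) → (-2/5, 19/5); (-12/5, 33/5) → (-12/5, 39/5); (41/5, -69/5) → (41/5, -179/10); (13/5, -42/5) → (13/5, -97/10); (-22/5, 48/5) → (-22/5, 59/5)

image vertices: (-2/5, 19/5), (-12/5, 39/5), (41/5, -179/10), (13/5, -97/10), (-22/5, 59/5)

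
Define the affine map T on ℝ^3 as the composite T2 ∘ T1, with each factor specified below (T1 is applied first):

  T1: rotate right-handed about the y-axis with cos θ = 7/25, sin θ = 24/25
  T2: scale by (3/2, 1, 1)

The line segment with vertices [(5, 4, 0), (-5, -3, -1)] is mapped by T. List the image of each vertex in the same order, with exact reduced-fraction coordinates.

T1 rotate right-handed about the y-axis with cos θ = 7/25, sin θ = 24/25: (5, 4, 0) → (7/5, 4, -24/5); (-5, -3, -1) → (-59/25, -3, 113/25)
T2 scale by (3/2, 1, 1): (7/5, 4, -24/5) → (21/10, 4, -24/5); (-59/25, -3, 113/25) → (-177/50, -3, 113/25)

image vertices: (21/10, 4, -24/5), (-177/50, -3, 113/25)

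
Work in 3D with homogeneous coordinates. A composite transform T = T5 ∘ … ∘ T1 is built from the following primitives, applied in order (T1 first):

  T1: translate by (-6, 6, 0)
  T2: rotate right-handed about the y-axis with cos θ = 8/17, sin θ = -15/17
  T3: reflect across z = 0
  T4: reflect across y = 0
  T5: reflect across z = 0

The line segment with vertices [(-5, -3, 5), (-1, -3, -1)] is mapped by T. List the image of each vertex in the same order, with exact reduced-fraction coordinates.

image vertices: (-163/17, -3, -125/17), (-41/17, -3, -113/17)

T1 translate by (-6, 6, 0): (-5, -3, 5) → (-11, 3, 5); (-1, -3, -1) → (-7, 3, -1)
T2 rotate right-handed about the y-axis with cos θ = 8/17, sin θ = -15/17: (-11, 3, 5) → (-163/17, 3, -125/17); (-7, 3, -1) → (-41/17, 3, -113/17)
T3 reflect across z = 0: (-163/17, 3, -125/17) → (-163/17, 3, 125/17); (-41/17, 3, -113/17) → (-41/17, 3, 113/17)
T4 reflect across y = 0: (-163/17, 3, 125/17) → (-163/17, -3, 125/17); (-41/17, 3, 113/17) → (-41/17, -3, 113/17)
T5 reflect across z = 0: (-163/17, -3, 125/17) → (-163/17, -3, -125/17); (-41/17, -3, 113/17) → (-41/17, -3, -113/17)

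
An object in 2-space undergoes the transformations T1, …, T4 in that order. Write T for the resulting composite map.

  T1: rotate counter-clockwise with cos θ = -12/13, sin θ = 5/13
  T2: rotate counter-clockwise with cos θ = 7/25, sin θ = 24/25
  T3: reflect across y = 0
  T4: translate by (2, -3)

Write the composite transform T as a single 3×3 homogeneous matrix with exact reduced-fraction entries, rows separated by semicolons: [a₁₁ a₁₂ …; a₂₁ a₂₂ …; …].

T = [-204/325 253/325 2; 253/325 204/325 -3; 0 0 1]

T1 = [-12/13 -5/13 0; 5/13 -12/13 0; 0 0 1]
T2·T1 = [-204/325 253/325 0; -253/325 -204/325 0; 0 0 1]
T3·…·T1 = [-204/325 253/325 0; 253/325 204/325 0; 0 0 1]
T4·…·T1 = [-204/325 253/325 2; 253/325 204/325 -3; 0 0 1]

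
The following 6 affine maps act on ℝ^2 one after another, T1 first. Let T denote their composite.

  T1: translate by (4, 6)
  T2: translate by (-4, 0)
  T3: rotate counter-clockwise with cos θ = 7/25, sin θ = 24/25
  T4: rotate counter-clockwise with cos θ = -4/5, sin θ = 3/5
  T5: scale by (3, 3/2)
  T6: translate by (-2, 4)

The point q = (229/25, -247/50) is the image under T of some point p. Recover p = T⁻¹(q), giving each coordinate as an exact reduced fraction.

T1 = [1 0 4; 0 1 6; 0 0 1]
T2·T1 = [1 0 0; 0 1 6; 0 0 1]
T3·…·T1 = [7/25 -24/25 -144/25; 24/25 7/25 42/25; 0 0 1]
T4·…·T1 = [-4/5 3/5 18/5; -3/5 -4/5 -24/5; 0 0 1]
T5·…·T1 = [-12/5 9/5 54/5; -9/10 -6/5 -36/5; 0 0 1]
T6·…·T1 = [-12/5 9/5 44/5; -9/10 -6/5 -16/5; 0 0 1]
det M = 9/2; M⁻¹ = [-4/15 -2/5 16/15; 1/5 -8/15 -52/15; 0 0 1]
M⁻¹ · (229/25, -247/50)ᵀ = (3/5, 1)ᵀ

p = (3/5, 1)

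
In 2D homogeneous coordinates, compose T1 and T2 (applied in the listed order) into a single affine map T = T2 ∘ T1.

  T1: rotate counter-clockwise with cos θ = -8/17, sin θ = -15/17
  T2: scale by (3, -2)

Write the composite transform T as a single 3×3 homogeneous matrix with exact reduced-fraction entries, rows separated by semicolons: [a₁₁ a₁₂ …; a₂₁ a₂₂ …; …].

T = [-24/17 45/17 0; 30/17 16/17 0; 0 0 1]

T1 = [-8/17 15/17 0; -15/17 -8/17 0; 0 0 1]
T2·T1 = [-24/17 45/17 0; 30/17 16/17 0; 0 0 1]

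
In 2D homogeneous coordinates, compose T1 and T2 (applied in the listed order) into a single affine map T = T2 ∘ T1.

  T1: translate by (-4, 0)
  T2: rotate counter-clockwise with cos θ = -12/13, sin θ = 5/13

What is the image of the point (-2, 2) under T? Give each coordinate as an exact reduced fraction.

T(p) = (62/13, -54/13)

T1 translate by (-4, 0): (-2, 2) → (-6, 2)
T2 rotate counter-clockwise with cos θ = -12/13, sin θ = 5/13: (-6, 2) → (62/13, -54/13)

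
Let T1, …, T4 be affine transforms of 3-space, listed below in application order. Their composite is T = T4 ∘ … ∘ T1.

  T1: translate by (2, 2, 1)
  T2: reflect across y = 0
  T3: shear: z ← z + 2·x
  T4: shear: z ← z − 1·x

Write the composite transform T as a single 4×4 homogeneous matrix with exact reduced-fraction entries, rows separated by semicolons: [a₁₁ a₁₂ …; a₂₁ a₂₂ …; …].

T1 = [1 0 0 2; 0 1 0 2; 0 0 1 1; 0 0 0 1]
T2·T1 = [1 0 0 2; 0 -1 0 -2; 0 0 1 1; 0 0 0 1]
T3·…·T1 = [1 0 0 2; 0 -1 0 -2; 2 0 1 5; 0 0 0 1]
T4·…·T1 = [1 0 0 2; 0 -1 0 -2; 1 0 1 3; 0 0 0 1]

T = [1 0 0 2; 0 -1 0 -2; 1 0 1 3; 0 0 0 1]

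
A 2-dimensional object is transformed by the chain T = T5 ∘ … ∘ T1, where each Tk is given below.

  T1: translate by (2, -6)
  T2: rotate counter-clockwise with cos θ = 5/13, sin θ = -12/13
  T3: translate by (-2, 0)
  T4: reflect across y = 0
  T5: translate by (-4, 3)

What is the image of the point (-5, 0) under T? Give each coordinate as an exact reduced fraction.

T(p) = (-165/13, 33/13)

T1 translate by (2, -6): (-5, 0) → (-3, -6)
T2 rotate counter-clockwise with cos θ = 5/13, sin θ = -12/13: (-3, -6) → (-87/13, 6/13)
T3 translate by (-2, 0): (-87/13, 6/13) → (-113/13, 6/13)
T4 reflect across y = 0: (-113/13, 6/13) → (-113/13, -6/13)
T5 translate by (-4, 3): (-113/13, -6/13) → (-165/13, 33/13)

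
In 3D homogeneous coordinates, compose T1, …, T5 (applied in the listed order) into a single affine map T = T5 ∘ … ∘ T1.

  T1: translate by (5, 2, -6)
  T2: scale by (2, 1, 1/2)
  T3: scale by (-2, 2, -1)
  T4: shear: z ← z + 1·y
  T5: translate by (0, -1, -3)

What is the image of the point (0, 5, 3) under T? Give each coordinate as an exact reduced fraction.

T1 translate by (5, 2, -6): (0, 5, 3) → (5, 7, -3)
T2 scale by (2, 1, 1/2): (5, 7, -3) → (10, 7, -3/2)
T3 scale by (-2, 2, -1): (10, 7, -3/2) → (-20, 14, 3/2)
T4 shear: z ← z + 1·y: (-20, 14, 3/2) → (-20, 14, 31/2)
T5 translate by (0, -1, -3): (-20, 14, 31/2) → (-20, 13, 25/2)

T(p) = (-20, 13, 25/2)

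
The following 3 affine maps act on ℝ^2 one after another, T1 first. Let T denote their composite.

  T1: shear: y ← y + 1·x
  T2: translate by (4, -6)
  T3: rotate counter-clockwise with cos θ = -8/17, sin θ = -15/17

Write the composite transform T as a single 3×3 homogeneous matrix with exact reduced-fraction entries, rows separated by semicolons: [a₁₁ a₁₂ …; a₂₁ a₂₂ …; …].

T1 = [1 0 0; 1 1 0; 0 0 1]
T2·T1 = [1 0 4; 1 1 -6; 0 0 1]
T3·…·T1 = [7/17 15/17 -122/17; -23/17 -8/17 -12/17; 0 0 1]

T = [7/17 15/17 -122/17; -23/17 -8/17 -12/17; 0 0 1]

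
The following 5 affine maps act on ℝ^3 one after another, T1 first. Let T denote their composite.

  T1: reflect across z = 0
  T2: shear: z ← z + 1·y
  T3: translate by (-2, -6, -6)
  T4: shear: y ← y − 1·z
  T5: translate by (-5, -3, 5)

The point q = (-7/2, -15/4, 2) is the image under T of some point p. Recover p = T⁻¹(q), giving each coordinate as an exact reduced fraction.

T1 = [1 0 0 0; 0 1 0 0; 0 0 -1 0; 0 0 0 1]
T2·T1 = [1 0 0 0; 0 1 0 0; 0 1 -1 0; 0 0 0 1]
T3·…·T1 = [1 0 0 -2; 0 1 0 -6; 0 1 -1 -6; 0 0 0 1]
T4·…·T1 = [1 0 0 -2; 0 0 1 0; 0 1 -1 -6; 0 0 0 1]
T5·…·T1 = [1 0 0 -7; 0 0 1 -3; 0 1 -1 -1; 0 0 0 1]
det M = -1; M⁻¹ = [1 0 0 7; 0 1 1 4; 0 1 0 3; 0 0 0 1]
M⁻¹ · (-7/2, -15/4, 2)ᵀ = (7/2, 9/4, -3/4)ᵀ

p = (7/2, 9/4, -3/4)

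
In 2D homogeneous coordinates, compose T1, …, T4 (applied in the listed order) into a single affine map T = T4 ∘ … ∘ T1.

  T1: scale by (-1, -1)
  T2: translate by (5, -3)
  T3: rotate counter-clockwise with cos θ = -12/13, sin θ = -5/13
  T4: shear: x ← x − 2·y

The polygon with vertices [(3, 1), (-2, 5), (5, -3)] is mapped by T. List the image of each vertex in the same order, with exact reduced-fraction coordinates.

T1 scale by (-1, -1): (3, 1) → (-3, -1); (-2, 5) → (2, -5); (5, -3) → (-5, 3)
T2 translate by (5, -3): (-3, -1) → (2, -4); (2, -5) → (7, -8); (-5, 3) → (0, 0)
T3 rotate counter-clockwise with cos θ = -12/13, sin θ = -5/13: (2, -4) → (-44/13, 38/13); (7, -8) → (-124/13, 61/13); (0, 0) → (0, 0)
T4 shear: x ← x − 2·y: (-44/13, 38/13) → (-120/13, 38/13); (-124/13, 61/13) → (-246/13, 61/13); (0, 0) → (0, 0)

image vertices: (-120/13, 38/13), (-246/13, 61/13), (0, 0)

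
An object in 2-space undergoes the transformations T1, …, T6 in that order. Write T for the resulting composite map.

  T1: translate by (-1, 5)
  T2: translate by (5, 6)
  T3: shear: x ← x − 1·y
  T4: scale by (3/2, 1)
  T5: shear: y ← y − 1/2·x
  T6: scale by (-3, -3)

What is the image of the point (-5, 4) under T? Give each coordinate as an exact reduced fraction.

T1 translate by (-1, 5): (-5, 4) → (-6, 9)
T2 translate by (5, 6): (-6, 9) → (-1, 15)
T3 shear: x ← x − 1·y: (-1, 15) → (-16, 15)
T4 scale by (3/2, 1): (-16, 15) → (-24, 15)
T5 shear: y ← y − 1/2·x: (-24, 15) → (-24, 27)
T6 scale by (-3, -3): (-24, 27) → (72, -81)

T(p) = (72, -81)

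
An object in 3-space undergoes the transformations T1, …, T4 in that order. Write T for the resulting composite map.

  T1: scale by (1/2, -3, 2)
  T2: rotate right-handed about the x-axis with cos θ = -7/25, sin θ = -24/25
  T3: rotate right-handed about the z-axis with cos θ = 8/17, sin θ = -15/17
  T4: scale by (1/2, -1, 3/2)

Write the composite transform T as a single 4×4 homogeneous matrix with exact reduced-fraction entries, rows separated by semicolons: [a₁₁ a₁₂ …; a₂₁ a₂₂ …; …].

T1 = [1/2 0 0 0; 0 -3 0 0; 0 0 2 0; 0 0 0 1]
T2·T1 = [1/2 0 0 0; 0 21/25 48/25 0; 0 72/25 -14/25 0; 0 0 0 1]
T3·…·T1 = [4/17 63/85 144/85 0; -15/34 168/425 384/425 0; 0 72/25 -14/25 0; 0 0 0 1]
T4·…·T1 = [2/17 63/170 72/85 0; 15/34 -168/425 -384/425 0; 0 108/25 -21/25 0; 0 0 0 1]

T = [2/17 63/170 72/85 0; 15/34 -168/425 -384/425 0; 0 108/25 -21/25 0; 0 0 0 1]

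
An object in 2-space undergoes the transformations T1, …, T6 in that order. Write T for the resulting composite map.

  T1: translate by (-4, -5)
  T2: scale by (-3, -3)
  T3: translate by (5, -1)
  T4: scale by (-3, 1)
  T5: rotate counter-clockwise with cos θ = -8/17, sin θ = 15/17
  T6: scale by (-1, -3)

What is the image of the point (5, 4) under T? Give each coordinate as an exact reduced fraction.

T(p) = (-18/17, 318/17)

T1 translate by (-4, -5): (5, 4) → (1, -1)
T2 scale by (-3, -3): (1, -1) → (-3, 3)
T3 translate by (5, -1): (-3, 3) → (2, 2)
T4 scale by (-3, 1): (2, 2) → (-6, 2)
T5 rotate counter-clockwise with cos θ = -8/17, sin θ = 15/17: (-6, 2) → (18/17, -106/17)
T6 scale by (-1, -3): (18/17, -106/17) → (-18/17, 318/17)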